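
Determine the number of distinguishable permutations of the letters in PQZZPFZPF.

5040

Letter multiplicities in PQZZPFZPF: F×2, P×3, Q×1, Z×3.
The number of distinct arrangements is 9!/(3!·3!·2!) = 362880/72 = 5040.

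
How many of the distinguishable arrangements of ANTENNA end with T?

60

With the last slot taken by T, it remains to arrange the other 6 letters (ANENNA).
Those 6 letters have A appearing twice and N appearing 3 times, giving (6)!/(3!·2!) = 60.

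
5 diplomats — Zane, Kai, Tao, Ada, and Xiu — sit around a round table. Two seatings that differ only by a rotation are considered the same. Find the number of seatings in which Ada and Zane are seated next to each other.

12

Treat {Ada, Zane} as one unit (2 internal orders) and seat the resulting 4 units around the table: (3)! circular arrangements.
So 2 × (3)! = 2 × 6 = 12.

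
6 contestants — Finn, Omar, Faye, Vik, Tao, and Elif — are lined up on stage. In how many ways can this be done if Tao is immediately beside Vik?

240

Treat {Tao, Vik} as a single unit. There are 5 units to order, and the pair itself can be ordered 2 ways.
So the count is 2·(5)! = 240.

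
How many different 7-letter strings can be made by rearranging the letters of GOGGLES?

GOGGLES has 7 letters with G appearing 3 times.
Dividing 7! = 5040 by 3! = 6 for the repeated letters gives 840.

840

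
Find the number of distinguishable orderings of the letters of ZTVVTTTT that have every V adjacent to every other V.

Treat the 2 copies of V as a single block. The multiset to arrange is then {VV, T, T, T, T, T, Z}, 7 items in all.
That gives (7)!/(5!) = 42 arrangements.

42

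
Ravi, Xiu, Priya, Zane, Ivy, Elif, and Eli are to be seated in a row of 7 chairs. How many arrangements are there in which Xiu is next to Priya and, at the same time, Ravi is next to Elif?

480

Treat {Xiu,Priya} as one block (2 orders) and {Ravi,Elif} as another (2 orders).
That leaves 5 units to arrange: 2 × 2 × 5! = 4 × 120 = 480.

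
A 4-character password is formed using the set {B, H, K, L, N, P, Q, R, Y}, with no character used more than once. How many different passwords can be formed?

3024

This is a permutation of 4 out of 9: P(9,4) = 9!/5!.
That product is 9 × 8 × 7 × 6 = 3024.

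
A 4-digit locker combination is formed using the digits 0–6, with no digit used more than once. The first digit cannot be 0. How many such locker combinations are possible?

720

The first digit has 7−1 = 6 choices (anything except 0).
The remaining 3 digits are filled from the other 6 symbols without repetition: 6 × 5 × 4 = 120.
Total: 6 × 120 = 720.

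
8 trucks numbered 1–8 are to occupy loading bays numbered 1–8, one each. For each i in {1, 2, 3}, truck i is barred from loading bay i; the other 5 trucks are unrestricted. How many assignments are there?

Let Aᵢ (for i ∈ {1, 2, 3}) be the placements that put truck i in its forbidden loading bay. Any j of these fix j positions, leaving (8−j)! ways to fill the rest, and there are C(3,j) ways to pick which j.
By inclusion–exclusion, the number of valid placements is Σ_{j=0}^{3} (−1)^j C(3,j)·(8−j)!.
Computing: 40320 − 15120 + 2160 − 120 = 27240.

27240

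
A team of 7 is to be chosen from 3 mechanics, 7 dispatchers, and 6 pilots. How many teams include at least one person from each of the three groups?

9569

Unrestricted: C(16,7) = 11440 ways to pick any 7 of the 16.
Selections missing a whole group: no mechanics → C(13,7) = 1716; no dispatchers → C(9,7) = 36; no pilots → C(10,7) = 120.
Add back selections omitting two groups (i.e. drawn from a single group): C(3,7) + C(7,7) + C(6,7) = 1.
By inclusion–exclusion: 11440 − 1872 + 1 = 9569.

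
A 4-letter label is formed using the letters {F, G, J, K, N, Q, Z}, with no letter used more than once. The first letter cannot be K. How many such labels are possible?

720

The first letter has 7−1 = 6 choices (anything except K).
The remaining 3 letters are filled from the other 6 symbols without repetition: 6 × 5 × 4 = 120.
Total: 6 × 120 = 720.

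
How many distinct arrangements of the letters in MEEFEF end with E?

30

Fix E in the last position and arrange the remaining 5 letters.
Those 5 letters have E appearing twice and F appearing twice, giving (5)!/(2!·2!) = 30.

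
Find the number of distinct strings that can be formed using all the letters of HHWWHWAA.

The 8 letters of HHWWHWAA have repeats: A appearing twice, H appearing 3 times, and W appearing 3 times.
Dividing 8! = 40320 by 3!·3!·2! = 72 for the repeated letters gives 560.

560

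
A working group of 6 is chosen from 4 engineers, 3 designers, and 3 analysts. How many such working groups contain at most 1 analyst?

70

Split by how many analysts are chosen (0 through 1).
Sum: C(3,0)·C(7,6) + C(3,1)·C(7,5) = 7 + 63 = 70.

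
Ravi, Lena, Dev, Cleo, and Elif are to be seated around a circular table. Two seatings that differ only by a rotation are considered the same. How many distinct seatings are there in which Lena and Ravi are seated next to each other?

Glue Lena and Ravi into a block (2 internal orders). Seating 4 units around a circle gives (3)! arrangements.
So 2 × (3)! = 2 × 6 = 12.

12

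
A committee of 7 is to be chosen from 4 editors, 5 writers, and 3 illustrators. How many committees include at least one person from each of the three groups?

747

Unrestricted: C(12,7) = 792 ways to pick any 7 of the 12.
Subtract selections that omit an entire group: no editors → C(8,7) = 8; no writers → C(7,7) = 1; no illustrators → C(9,7) = 36.
Add back selections omitting two groups (i.e. drawn from a single group): C(4,7) + C(5,7) + C(3,7) = 0.
By inclusion–exclusion: 792 − 45 + 0 = 747.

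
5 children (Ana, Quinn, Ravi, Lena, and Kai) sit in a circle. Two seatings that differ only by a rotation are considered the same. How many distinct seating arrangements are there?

Around a circle, 5 distinct people have 5!/5 = (4)! = 24 rotationally distinct seatings.

24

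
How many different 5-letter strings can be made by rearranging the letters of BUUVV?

The 5 letters of BUUVV have repeats: U appearing twice and V appearing twice.
The number of distinct arrangements is 5!/(2!·2!) = 120/4 = 30.

30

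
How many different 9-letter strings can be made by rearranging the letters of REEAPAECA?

The 9 letters of REEAPAECA have repeats: A appearing 3 times and E appearing 3 times.
Dividing 9! = 362880 by 3!·3! = 36 for the repeated letters gives 10080.

10080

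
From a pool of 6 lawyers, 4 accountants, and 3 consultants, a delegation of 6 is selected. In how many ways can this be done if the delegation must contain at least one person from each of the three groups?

With no constraint there are C(13,6) = 1716 possible selections.
Subtract selections that omit an entire group: no lawyers → C(7,6) = 7; no accountants → C(9,6) = 84; no consultants → C(10,6) = 210.
Add back selections omitting two groups (i.e. drawn from a single group): C(6,6) + C(4,6) + C(3,6) = 1.
By inclusion–exclusion: 1716 − 301 + 1 = 1416.

1416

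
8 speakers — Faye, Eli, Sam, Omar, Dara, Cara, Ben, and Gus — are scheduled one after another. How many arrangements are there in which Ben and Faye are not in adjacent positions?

30240

There are 8! = 40320 arrangements in all. If Ben and Faye are adjacent, merging them into one block gives 2·(7)! = 10080 arrangements.
Complementary counting: 40320 − 10080 = 30240.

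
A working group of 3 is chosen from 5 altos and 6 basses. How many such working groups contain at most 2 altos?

155

Split by how many altos are chosen (0 through 2).
Sum: C(5,0)·C(6,3) + C(5,1)·C(6,2) + C(5,2)·C(6,1) = 20 + 75 + 60 = 155.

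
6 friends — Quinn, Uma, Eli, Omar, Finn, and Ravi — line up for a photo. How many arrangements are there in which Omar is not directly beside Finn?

There are 6! = 720 arrangements in all. If Omar and Finn are adjacent, merging them into one block gives 2·(5)! = 240 arrangements.
So 720 − 240 = 480 arrangements keep them apart.

480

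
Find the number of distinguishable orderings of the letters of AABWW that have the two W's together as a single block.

Treat the 2 copies of W as a single block. The multiset to arrange is then {WW, A, A, B}, 4 items in all.
That gives (4)!/(2!) = 12 arrangements.

12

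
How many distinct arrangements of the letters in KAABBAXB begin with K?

Fix K in the first position and arrange the remaining 7 letters.
Those 7 letters have A appearing 3 times and B appearing 3 times, giving (7)!/(3!·3!) = 140.

140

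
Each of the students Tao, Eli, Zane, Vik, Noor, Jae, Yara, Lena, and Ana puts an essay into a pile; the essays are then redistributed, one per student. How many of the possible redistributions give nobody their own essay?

Count assignments avoiding every fixed point. For any j of the 9 students fixed to their own essay, the other 9−j can be arranged in (9−j)! ways.
By inclusion–exclusion this is Σ_{j=0}^{9} (−1)^j C(9,j)·(9−j)!.
Computing: 362880 − 362880 + 181440 − 60480 + 15120 − 3024 + 504 − 72 + 9 − 1 = 133496.

133496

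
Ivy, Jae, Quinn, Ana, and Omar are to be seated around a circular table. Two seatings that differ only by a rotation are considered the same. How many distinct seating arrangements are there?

24

Seat Ivy anywhere (absorbing the rotational symmetry), then permute the other 4: (4)! = 24.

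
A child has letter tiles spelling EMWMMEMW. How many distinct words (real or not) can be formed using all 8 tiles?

420

The 8 letters of EMWMMEMW have repeats: E appearing twice, M appearing 4 times, and W appearing twice.
So there are 8! / (4!·2!·2!) = 420 distinguishable arrangements.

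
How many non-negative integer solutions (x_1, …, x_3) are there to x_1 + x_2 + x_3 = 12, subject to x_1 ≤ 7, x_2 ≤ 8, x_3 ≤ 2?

Ignoring the caps, the number of non-negative solutions to x_1+…+x_3 = 12 is C(14,2) = 91.
Subtract solutions that violate a single cap (substitute x_i' = x_i − (cap_i+1)): x_1 ≥ 8 gives C(6,2) = 15; x_2 ≥ 9 gives C(5,2) = 10; x_3 ≥ 3 gives C(11,2) = 55. Together 80.
Add back pairs where two caps are both exceeded: 0 + 3 + 1 = 4.
By inclusion–exclusion the count is 91 − 80 + 4 = 15.

15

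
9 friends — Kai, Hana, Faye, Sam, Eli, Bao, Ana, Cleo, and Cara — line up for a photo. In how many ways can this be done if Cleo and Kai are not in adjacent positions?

282240

Of the 9! = 362880 arrangements, those with Cleo and Kai adjacent number 2 × 8! = 80640 (treat the pair as a block with 2 internal orders).
Complementary counting: 362880 − 80640 = 282240.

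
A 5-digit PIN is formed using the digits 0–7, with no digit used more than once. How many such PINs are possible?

This is a permutation of 5 out of 8: P(8,5) = 8!/3!.
That product is 8 × 7 × 6 × 5 × 4 = 6720.

6720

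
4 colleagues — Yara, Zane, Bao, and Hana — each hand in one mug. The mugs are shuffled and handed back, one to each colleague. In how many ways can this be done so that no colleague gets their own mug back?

This is the derangement count D_4: permutations of 4 items with no fixed point.
By inclusion–exclusion this is Σ_{j=0}^{4} (−1)^j C(4,j)·(4−j)!.
Computing: 24 − 24 + 12 − 4 + 1 = 9.

9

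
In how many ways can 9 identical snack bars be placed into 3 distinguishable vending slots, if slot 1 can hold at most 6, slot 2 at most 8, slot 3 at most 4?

Ignoring the caps, the number of non-negative solutions to x_1+…+x_3 = 9 is C(11,2) = 55.
Subtract solutions that violate a single cap (substitute x_i' = x_i − (cap_i+1)): x_1 ≥ 7 gives C(4,2) = 6; x_2 ≥ 9 gives C(2,2) = 1; x_3 ≥ 5 gives C(6,2) = 15. Together 22.
No two caps can be exceeded simultaneously, so the pair terms are all 0.
By inclusion–exclusion the count is 55 − 22 + 0 = 33.

33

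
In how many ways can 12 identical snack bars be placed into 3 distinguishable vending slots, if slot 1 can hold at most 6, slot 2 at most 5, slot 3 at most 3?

6

By stars and bars, unrestricted non-negative solutions to x_1+…+x_3 = 12 number C(12+2,2) = 91.
Subtract solutions that violate a single cap (substitute x_i' = x_i − (cap_i+1)): x_1 ≥ 7 gives C(7,2) = 21; x_2 ≥ 6 gives C(8,2) = 28; x_3 ≥ 4 gives C(10,2) = 45. Together 94.
Add back pairs where two caps are both exceeded: 0 + 3 + 6 = 9.
By inclusion–exclusion the count is 91 − 94 + 9 = 6.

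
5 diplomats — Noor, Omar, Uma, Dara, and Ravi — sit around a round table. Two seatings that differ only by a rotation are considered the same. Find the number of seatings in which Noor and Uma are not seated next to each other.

12

All circular seatings of 5 people number (4)! = 24.
Seatings with Noor beside Uma: treat them as a block with 2 internal orders, giving 2 × (3)! = 12.
Subtracting, 24 − 12 = 12.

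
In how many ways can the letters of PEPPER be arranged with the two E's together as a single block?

Treat the 2 copies of E as a single block. The multiset to arrange is then {EE, P, P, P, R}, 5 items in all.
That gives (5)!/(3!) = 20 arrangements.

20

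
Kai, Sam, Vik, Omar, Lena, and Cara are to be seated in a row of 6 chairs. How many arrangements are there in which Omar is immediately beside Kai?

Treat {Omar, Kai} as a single unit. There are 5 units to order, and the pair itself can be ordered 2 ways.
So the count is 2·(5)! = 240.

240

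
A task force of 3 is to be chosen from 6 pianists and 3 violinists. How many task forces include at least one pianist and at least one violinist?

63

Unrestricted: C(9,3) = 84 ways to pick any 3 of the 9.
Selections missing a whole group: no pianists → C(3,3) = 1; no violinists → C(6,3) = 20.
Both groups omitted at once is impossible, so 84 − 21 = 63.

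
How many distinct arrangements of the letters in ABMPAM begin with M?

60

With the first slot taken by M, it remains to arrange the other 5 letters (ABPAM).
Those 5 letters have A appearing twice, giving (5)!/(2!) = 60.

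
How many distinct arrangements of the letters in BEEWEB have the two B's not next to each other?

There are 6!/(3!·2!) = 60 arrangements of BEEWEB in total.
Arrangements with the B's together: treat BB as one letter, giving (5)!/(3!) = 20.
Subtracting, 60 − 20 = 40 arrangements keep the B's apart.

40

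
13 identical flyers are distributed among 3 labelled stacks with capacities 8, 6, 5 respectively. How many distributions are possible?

Without the upper bounds there are C(15,2) = 105 ways to split 13 among 3 stacks.
Subtract solutions that violate a single cap (substitute x_i' = x_i − (cap_i+1)): x_1 ≥ 9 gives C(6,2) = 15; x_2 ≥ 7 gives C(8,2) = 28; x_3 ≥ 6 gives C(9,2) = 36. Together 79.
Add back pairs where two caps are both exceeded: 0 + 0 + 1 = 1.
By inclusion–exclusion the count is 105 − 79 + 1 = 27.

27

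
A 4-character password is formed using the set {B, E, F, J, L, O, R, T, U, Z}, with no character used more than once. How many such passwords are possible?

With no repetition, fill the 4 characters in order: 10 choices, then 9, down to 7.
10 × 9 × 8 × 7 = 5040.

5040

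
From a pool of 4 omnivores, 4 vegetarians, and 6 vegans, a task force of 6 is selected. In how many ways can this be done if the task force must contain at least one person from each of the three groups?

2556

With no constraint there are C(14,6) = 3003 possible selections.
Selections missing a whole group: no omnivores → C(10,6) = 210; no vegetarians → C(10,6) = 210; no vegans → C(8,6) = 28.
Add back selections omitting two groups (i.e. drawn from a single group): C(4,6) + C(4,6) + C(6,6) = 1.
By inclusion–exclusion: 3003 − 448 + 1 = 2556.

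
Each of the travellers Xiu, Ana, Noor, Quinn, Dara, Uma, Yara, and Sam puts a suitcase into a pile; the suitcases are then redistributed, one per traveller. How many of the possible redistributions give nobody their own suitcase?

14833

Count assignments avoiding every fixed point. For any j of the 8 travellers fixed to their own suitcase, the other 8−j can be arranged in (8−j)! ways.
By inclusion–exclusion this is Σ_{j=0}^{8} (−1)^j C(8,j)·(8−j)!.
Computing: 40320 − 40320 + 20160 − 6720 + 1680 − 336 + 56 − 8 + 1 = 14833.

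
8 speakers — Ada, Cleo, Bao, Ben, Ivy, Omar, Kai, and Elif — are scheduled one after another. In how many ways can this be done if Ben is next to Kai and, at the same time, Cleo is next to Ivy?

Treat {Ben,Kai} as one block (2 orders) and {Cleo,Ivy} as another (2 orders).
That leaves 6 units to arrange: 2 × 2 × 6! = 4 × 720 = 2880.

2880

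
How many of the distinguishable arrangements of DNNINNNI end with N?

Fix N in the last position and arrange the remaining 7 letters.
Those 7 letters have I appearing twice and N appearing 4 times, giving (7)!/(4!·2!) = 105.

105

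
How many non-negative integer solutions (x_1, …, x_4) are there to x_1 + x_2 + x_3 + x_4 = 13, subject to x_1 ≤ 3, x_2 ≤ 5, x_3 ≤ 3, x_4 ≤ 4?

Without the upper bounds there are C(16,3) = 560 ways to split 13 among 4 variables.
Subtract solutions that violate a single cap (substitute x_i' = x_i − (cap_i+1)): x_1 ≥ 4 gives C(12,3) = 220; x_2 ≥ 6 gives C(10,3) = 120; x_3 ≥ 4 gives C(12,3) = 220; x_4 ≥ 5 gives C(11,3) = 165. Together 725.
Add back pairs where two caps are both exceeded: 20 + 56 + 35 + 20 + 10 + 35 = 176.
Subtract triples: 0 + 0 + 1 + 0 = 1.
By inclusion–exclusion the count is 560 − 725 + 176 − 1 = 10.

10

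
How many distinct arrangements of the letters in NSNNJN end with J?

5

With the last slot taken by J, it remains to arrange the other 5 letters (NSNNN).
Those 5 letters have N appearing 4 times, giving (5)!/(4!) = 5.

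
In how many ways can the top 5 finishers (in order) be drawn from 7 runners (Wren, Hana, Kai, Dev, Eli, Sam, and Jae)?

2520

This is an ordered selection of 5 from 7: P(7,5).
That gives 7 × 6 × 5 × 4 × 3 = 2520.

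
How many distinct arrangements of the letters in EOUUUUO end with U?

60

Fix U in the last position and arrange the remaining 6 letters.
Those 6 letters have O appearing twice and U appearing 3 times, giving (6)!/(3!·2!) = 60.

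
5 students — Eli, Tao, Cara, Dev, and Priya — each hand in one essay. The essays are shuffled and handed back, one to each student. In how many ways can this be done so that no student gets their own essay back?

This is the derangement count D_5: permutations of 5 items with no fixed point.
By inclusion–exclusion this is Σ_{j=0}^{5} (−1)^j C(5,j)·(5−j)!.
Computing: 120 − 120 + 60 − 20 + 5 − 1 = 44.

44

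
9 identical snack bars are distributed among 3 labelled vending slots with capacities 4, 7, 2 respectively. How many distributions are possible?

By stars and bars, unrestricted non-negative solutions to x_1+…+x_3 = 9 number C(9+2,2) = 55.
Subtract solutions that violate a single cap (substitute x_i' = x_i − (cap_i+1)): x_1 ≥ 5 gives C(6,2) = 15; x_2 ≥ 8 gives C(3,2) = 3; x_3 ≥ 3 gives C(8,2) = 28. Together 46.
Add back pairs where two caps are both exceeded: 0 + 3 + 0 = 3.
By inclusion–exclusion the count is 55 − 46 + 3 = 12.

12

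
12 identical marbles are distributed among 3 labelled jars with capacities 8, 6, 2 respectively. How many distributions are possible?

Ignoring the caps, the number of non-negative solutions to x_1+…+x_3 = 12 is C(14,2) = 91.
Subtract solutions that violate a single cap (substitute x_i' = x_i − (cap_i+1)): x_1 ≥ 9 gives C(5,2) = 10; x_2 ≥ 7 gives C(7,2) = 21; x_3 ≥ 3 gives C(11,2) = 55. Together 86.
Add back pairs where two caps are both exceeded: 0 + 1 + 6 = 7.
By inclusion–exclusion the count is 91 − 86 + 7 = 12.

12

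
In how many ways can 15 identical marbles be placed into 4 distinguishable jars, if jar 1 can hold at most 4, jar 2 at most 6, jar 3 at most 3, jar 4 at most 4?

Without the upper bounds there are C(18,3) = 816 ways to split 15 among 4 jars.
Subtract solutions that violate a single cap (substitute x_i' = x_i − (cap_i+1)): x_1 ≥ 5 gives C(13,3) = 286; x_2 ≥ 7 gives C(11,3) = 165; x_3 ≥ 4 gives C(14,3) = 364; x_4 ≥ 5 gives C(13,3) = 286. Together 1101.
Add back pairs where two caps are both exceeded: 20 + 84 + 56 + 35 + 20 + 84 = 299.
Subtract triples: 0 + 0 + 4 + 0 = 4.
By inclusion–exclusion the count is 816 − 1101 + 299 − 4 = 10.

10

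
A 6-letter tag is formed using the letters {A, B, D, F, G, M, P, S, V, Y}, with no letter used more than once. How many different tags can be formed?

With no repetition, fill the 6 letters in order: 10 choices, then 9, down to 5.
10 × 9 × 8 × 7 × 6 × 5 = 151200.

151200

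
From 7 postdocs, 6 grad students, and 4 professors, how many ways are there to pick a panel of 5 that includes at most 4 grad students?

6182

Split by how many grad students are chosen (0 through 4).
Sum: C(6,0)·C(11,5) + C(6,1)·C(11,4) + C(6,2)·C(11,3) + C(6,3)·C(11,2) + C(6,4)·C(11,1) = 462 + 1980 + 2475 + 1100 + 165 = 6182.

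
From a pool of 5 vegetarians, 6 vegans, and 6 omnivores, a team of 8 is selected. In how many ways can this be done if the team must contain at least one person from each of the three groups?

Total 8-person selections from all 17: C(17,8) = 24310.
Subtract selections that omit an entire group: no vegetarians → C(12,8) = 495; no vegans → C(11,8) = 165; no omnivores → C(11,8) = 165.
Add back selections omitting two groups (i.e. drawn from a single group): C(5,8) + C(6,8) + C(6,8) = 0.
By inclusion–exclusion: 24310 − 825 + 0 = 23485.

23485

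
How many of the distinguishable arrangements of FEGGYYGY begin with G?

420

With the first slot taken by G, it remains to arrange the other 7 letters (FEGYYGY).
Those 7 letters have G appearing twice and Y appearing 3 times, giving (7)!/(3!·2!) = 420.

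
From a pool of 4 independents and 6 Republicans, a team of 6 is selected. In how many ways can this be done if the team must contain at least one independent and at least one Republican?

Total 6-person selections from all 10: C(10,6) = 210.
Subtract selections that omit an entire group: no independents → C(6,6) = 1; no Republicans → C(4,6) = 0.
Both groups omitted at once is impossible, so 210 − 1 = 209.

209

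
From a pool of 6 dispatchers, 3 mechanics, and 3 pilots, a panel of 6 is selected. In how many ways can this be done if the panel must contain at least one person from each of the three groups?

Total 6-person selections from all 12: C(12,6) = 924.
Selections missing a whole group: no dispatchers → C(6,6) = 1; no mechanics → C(9,6) = 84; no pilots → C(9,6) = 84.
Add back selections omitting two groups (i.e. drawn from a single group): C(6,6) + C(3,6) + C(3,6) = 1.
By inclusion–exclusion: 924 − 169 + 1 = 756.

756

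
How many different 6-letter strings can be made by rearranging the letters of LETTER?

180

LETTER has 6 letters with E appearing twice and T appearing twice.
So there are 6! / (2!·2!) = 180 distinguishable arrangements.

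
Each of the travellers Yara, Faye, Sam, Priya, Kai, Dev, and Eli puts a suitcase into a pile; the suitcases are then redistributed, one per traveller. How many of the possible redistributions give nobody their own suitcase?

1854

Count assignments avoiding every fixed point. For any j of the 7 travellers fixed to their own suitcase, the other 7−j can be arranged in (7−j)! ways.
By inclusion–exclusion this is Σ_{j=0}^{7} (−1)^j C(7,j)·(7−j)!.
Computing: 5040 − 5040 + 2520 − 840 + 210 − 42 + 7 − 1 = 1854.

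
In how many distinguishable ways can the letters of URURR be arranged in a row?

URURR has 5 letters with R appearing 3 times and U appearing twice.
So there are 5! / (3!·2!) = 10 distinguishable arrangements.

10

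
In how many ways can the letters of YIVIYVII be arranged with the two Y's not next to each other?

315

There are 8!/(4!·2!·2!) = 420 arrangements of YIVIYVII in total.
If the two Y's are adjacent, glue them into one block, leaving 7 items to arrange: (7)!/(4!·2!) = 105 ways.
Hence 420 − 105 = 315.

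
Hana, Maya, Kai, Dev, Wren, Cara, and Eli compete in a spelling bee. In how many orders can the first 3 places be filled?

There are 7 choices for 1st place, 6 for 2nd, and 5 for 3rd.
That gives 7 × 6 × 5 = 210.

210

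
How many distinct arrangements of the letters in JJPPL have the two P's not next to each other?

There are 5!/(2!·2!) = 30 arrangements of JJPPL in total.
Arrangements with the P's together: treat PP as one letter, giving (4)!/(2!) = 12.
Subtracting, 30 − 12 = 18 arrangements keep the P's apart.

18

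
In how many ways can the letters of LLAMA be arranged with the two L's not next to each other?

18

There are 5!/(2!·2!) = 30 arrangements of LLAMA in total.
If the two L's are adjacent, glue them into one block, leaving 4 items to arrange: (4)!/(2!) = 12 ways.
Hence 30 − 12 = 18.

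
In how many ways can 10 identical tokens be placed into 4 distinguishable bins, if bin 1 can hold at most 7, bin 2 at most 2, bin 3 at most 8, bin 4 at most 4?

106

By stars and bars, unrestricted non-negative solutions to x_1+…+x_4 = 10 number C(10+3,3) = 286.
Subtract solutions that violate a single cap (substitute x_i' = x_i − (cap_i+1)): x_1 ≥ 8 gives C(5,3) = 10; x_2 ≥ 3 gives C(10,3) = 120; x_3 ≥ 9 gives C(4,3) = 4; x_4 ≥ 5 gives C(8,3) = 56. Together 190.
Add back pairs where two caps are both exceeded: 0 + 0 + 0 + 0 + 10 + 0 = 10.
By inclusion–exclusion the count is 286 − 190 + 10 = 106.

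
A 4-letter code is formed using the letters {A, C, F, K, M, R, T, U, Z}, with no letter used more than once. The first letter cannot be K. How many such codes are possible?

The first letter has 9−1 = 8 choices (anything except K).
The remaining 3 letters are filled from the other 8 symbols without repetition: 8 × 7 × 6 = 336.
Total: 8 × 336 = 2688.

2688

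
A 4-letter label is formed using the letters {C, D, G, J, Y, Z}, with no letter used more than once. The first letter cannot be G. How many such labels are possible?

300

The first letter has 6−1 = 5 choices (anything except G).
The remaining 3 letters are filled from the other 5 symbols without repetition: 5 × 4 × 3 = 60.
Total: 5 × 60 = 300.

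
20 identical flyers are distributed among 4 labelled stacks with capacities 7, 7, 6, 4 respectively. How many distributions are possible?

By stars and bars, unrestricted non-negative solutions to x_1+…+x_4 = 20 number C(20+3,3) = 1771.
Subtract solutions that violate a single cap (substitute x_i' = x_i − (cap_i+1)): x_1 ≥ 8 gives C(15,3) = 455; x_2 ≥ 8 gives C(15,3) = 455; x_3 ≥ 7 gives C(16,3) = 560; x_4 ≥ 5 gives C(18,3) = 816. Together 2286.
Add back pairs where two caps are both exceeded: 35 + 56 + 120 + 56 + 120 + 165 = 552.
Subtract triples: 0 + 0 + 1 + 1 = 2.
By inclusion–exclusion the count is 1771 − 2286 + 552 − 2 = 35.

35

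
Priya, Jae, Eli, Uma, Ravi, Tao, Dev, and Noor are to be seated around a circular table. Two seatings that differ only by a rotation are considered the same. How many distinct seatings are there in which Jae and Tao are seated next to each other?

Treat {Jae, Tao} as one unit (2 internal orders) and seat the resulting 7 units around the table: (6)! circular arrangements.
So 2 × (6)! = 2 × 720 = 1440.

1440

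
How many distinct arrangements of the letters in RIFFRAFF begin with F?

With the first slot taken by F, it remains to arrange the other 7 letters (RIFRAFF).
Those 7 letters have F appearing 3 times and R appearing twice, giving (7)!/(3!·2!) = 420.

420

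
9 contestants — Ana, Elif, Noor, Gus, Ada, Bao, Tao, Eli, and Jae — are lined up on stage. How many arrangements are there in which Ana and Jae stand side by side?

Place the 7 others and the Ana-Jae pair as 8 objects in a line; the pair has 2 internal arrangements.
So the count is 2·(8)! = 80640.

80640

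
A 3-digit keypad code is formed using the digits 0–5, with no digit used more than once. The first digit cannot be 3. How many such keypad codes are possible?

The first digit has 6−1 = 5 choices (anything except 3).
The remaining 2 digits are filled from the other 5 symbols without repetition: 5 × 4 = 20.
Total: 5 × 20 = 100.

100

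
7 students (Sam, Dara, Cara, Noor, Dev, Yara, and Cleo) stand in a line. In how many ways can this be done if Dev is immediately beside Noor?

Treat {Dev, Noor} as a single unit. There are 6 units to order, and the pair itself can be ordered 2 ways.
That gives 2 × 6! = 2 × 720 = 1440.

1440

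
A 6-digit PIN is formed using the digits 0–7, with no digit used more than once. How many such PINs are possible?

20160

This is a permutation of 6 out of 8: P(8,6) = 8!/2!.
8 × 7 × 6 × 5 × 4 × 3 = 20160.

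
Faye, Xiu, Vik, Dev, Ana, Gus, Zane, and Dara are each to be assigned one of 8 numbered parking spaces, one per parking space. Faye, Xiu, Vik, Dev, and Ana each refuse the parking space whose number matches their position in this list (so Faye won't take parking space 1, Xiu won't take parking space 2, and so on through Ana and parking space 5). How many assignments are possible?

21234

Let Aᵢ (for 1 ≤ i ≤ 5) be the placements that put person i in their forbidden parking space. Any j of these fix j positions, leaving (8−j)! ways to fill the rest, and there are C(5,j) ways to pick which j.
By inclusion–exclusion, the number of valid placements is Σ_{j=0}^{5} (−1)^j C(5,j)·(8−j)!.
Computing: 40320 − 25200 + 7200 − 1200 + 120 − 6 = 21234.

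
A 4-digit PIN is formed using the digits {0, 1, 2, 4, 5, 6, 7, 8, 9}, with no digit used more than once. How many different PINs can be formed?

3024

Choose and order 4 of the 9 symbols: the first digit has 9 options, the next 8, then 7, 6.
That product is 9 × 8 × 7 × 6 = 3024.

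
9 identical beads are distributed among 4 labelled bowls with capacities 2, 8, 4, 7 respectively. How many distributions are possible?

100

Ignoring the caps, the number of non-negative solutions to x_1+…+x_4 = 9 is C(12,3) = 220.
Subtract solutions that violate a single cap (substitute x_i' = x_i − (cap_i+1)): x_1 ≥ 3 gives C(9,3) = 84; x_2 ≥ 9 gives C(3,3) = 1; x_3 ≥ 5 gives C(7,3) = 35; x_4 ≥ 8 gives C(4,3) = 4. Together 124.
Add back pairs where two caps are both exceeded: 0 + 4 + 0 + 0 + 0 + 0 = 4.
By inclusion–exclusion the count is 220 − 124 + 4 = 100.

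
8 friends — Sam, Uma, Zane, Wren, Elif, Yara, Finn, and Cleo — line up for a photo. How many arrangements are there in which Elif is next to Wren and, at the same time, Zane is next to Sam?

Treat {Elif,Wren} as one block (2 orders) and {Zane,Sam} as another (2 orders).
That leaves 6 units to arrange: 2 × 2 × 6! = 4 × 720 = 2880.

2880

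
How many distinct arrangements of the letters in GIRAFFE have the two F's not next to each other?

1800

Total arrangements of GIRAFFE: 7!/(2!) = 2520.
If the two F's are adjacent, glue them into one block, leaving 6 items to arrange: (6)! = 720 ways.
Hence 2520 − 720 = 1800.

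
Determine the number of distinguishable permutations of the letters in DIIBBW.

180

The 6 letters of DIIBBW have repeats: B appearing twice and I appearing twice.
Dividing 6! = 720 by 2!·2! = 4 for the repeated letters gives 180.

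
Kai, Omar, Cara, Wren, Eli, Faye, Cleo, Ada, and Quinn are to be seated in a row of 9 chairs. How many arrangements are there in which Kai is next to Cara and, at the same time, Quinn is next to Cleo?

Treat {Kai,Cara} as one block (2 orders) and {Quinn,Cleo} as another (2 orders).
That leaves 7 units to arrange: 2 × 2 × 7! = 4 × 5040 = 20160.

20160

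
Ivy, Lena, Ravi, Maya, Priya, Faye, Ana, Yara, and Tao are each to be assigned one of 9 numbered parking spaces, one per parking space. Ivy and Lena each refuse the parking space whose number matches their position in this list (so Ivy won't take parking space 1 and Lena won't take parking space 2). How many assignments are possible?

Let Aᵢ (for i ∈ {1, 2}) be the placements that put person i in their forbidden parking space. Any j of these fix j positions, leaving (9−j)! ways to fill the rest, and there are C(2,j) ways to pick which j.
By inclusion–exclusion, the number of valid placements is Σ_{j=0}^{2} (−1)^j C(2,j)·(9−j)!.
Computing: 362880 − 80640 + 5040 = 287280.

287280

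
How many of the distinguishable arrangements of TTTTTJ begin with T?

With the first slot taken by T, it remains to arrange the other 5 letters (TTTTJ).
Those 5 letters have T appearing 4 times, giving (5)!/(4!) = 5.

5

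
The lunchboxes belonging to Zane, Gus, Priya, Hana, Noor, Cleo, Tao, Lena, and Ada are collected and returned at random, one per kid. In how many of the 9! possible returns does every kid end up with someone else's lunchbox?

This is the derangement count D_9: permutations of 9 items with no fixed point.
By inclusion–exclusion this is Σ_{j=0}^{9} (−1)^j C(9,j)·(9−j)!.
Computing: 362880 − 362880 + 181440 − 60480 + 15120 − 3024 + 504 − 72 + 9 − 1 = 133496.

133496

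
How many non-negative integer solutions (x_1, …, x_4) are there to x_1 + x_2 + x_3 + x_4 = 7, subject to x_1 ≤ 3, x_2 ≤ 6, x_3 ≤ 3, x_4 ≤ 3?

59

Ignoring the caps, the number of non-negative solutions to x_1+…+x_4 = 7 is C(10,3) = 120.
Subtract solutions that violate a single cap (substitute x_i' = x_i − (cap_i+1)): x_1 ≥ 4 gives C(6,3) = 20; x_2 ≥ 7 gives C(3,3) = 1; x_3 ≥ 4 gives C(6,3) = 20; x_4 ≥ 4 gives C(6,3) = 20. Together 61.
No two caps can be exceeded simultaneously, so the pair terms are all 0.
By inclusion–exclusion the count is 120 − 61 + 0 = 59.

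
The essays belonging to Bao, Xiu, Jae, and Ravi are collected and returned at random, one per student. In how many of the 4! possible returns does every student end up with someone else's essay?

9

Let Aᵢ be the assignments in which student i gets their own essay. We want the size of the complement of A₁∪…∪A_4.
By inclusion–exclusion this is Σ_{j=0}^{4} (−1)^j C(4,j)·(4−j)!.
Computing: 24 − 24 + 12 − 4 + 1 = 9.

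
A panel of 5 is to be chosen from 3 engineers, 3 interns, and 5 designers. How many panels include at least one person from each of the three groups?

Unrestricted: C(11,5) = 462 ways to pick any 5 of the 11.
Subtract selections that omit an entire group: no engineers → C(8,5) = 56; no interns → C(8,5) = 56; no designers → C(6,5) = 6.
Add back selections omitting two groups (i.e. drawn from a single group): C(3,5) + C(3,5) + C(5,5) = 1.
By inclusion–exclusion: 462 − 118 + 1 = 345.

345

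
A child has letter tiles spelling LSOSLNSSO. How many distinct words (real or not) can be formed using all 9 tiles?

LSOSLNSSO has 9 letters with L appearing twice, O appearing twice, and S appearing 4 times.
Dividing 9! = 362880 by 4!·2!·2! = 96 for the repeated letters gives 3780.

3780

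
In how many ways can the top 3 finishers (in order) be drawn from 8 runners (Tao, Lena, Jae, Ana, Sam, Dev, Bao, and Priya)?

There are 8 choices for 1st place, 7 for 2nd, and 6 for 3rd.
That gives 8 × 7 × 6 = 336.

336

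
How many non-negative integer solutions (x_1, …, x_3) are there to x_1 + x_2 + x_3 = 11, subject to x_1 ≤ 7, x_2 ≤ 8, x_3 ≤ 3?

26

Ignoring the caps, the number of non-negative solutions to x_1+…+x_3 = 11 is C(13,2) = 78.
Subtract solutions that violate a single cap (substitute x_i' = x_i − (cap_i+1)): x_1 ≥ 8 gives C(5,2) = 10; x_2 ≥ 9 gives C(4,2) = 6; x_3 ≥ 4 gives C(9,2) = 36. Together 52.
No two caps can be exceeded simultaneously, so the pair terms are all 0.
By inclusion–exclusion the count is 78 − 52 + 0 = 26.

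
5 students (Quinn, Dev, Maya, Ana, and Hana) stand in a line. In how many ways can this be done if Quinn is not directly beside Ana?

72

There are 5! = 120 arrangements in all. If Quinn and Ana are adjacent, merging them into one block gives 2·(4)! = 48 arrangements.
So 120 − 48 = 72 arrangements keep them apart.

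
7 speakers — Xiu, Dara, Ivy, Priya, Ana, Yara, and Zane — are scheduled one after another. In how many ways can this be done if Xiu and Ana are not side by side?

Of the 7! = 5040 arrangements, those with Xiu and Ana adjacent number 2 × 6! = 1440 (treat the pair as a block with 2 internal orders).
Complementary counting: 5040 − 1440 = 3600.

3600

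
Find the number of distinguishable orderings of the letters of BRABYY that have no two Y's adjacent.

There are 6!/(2!·2!) = 180 arrangements of BRABYY in total.
Arrangements with the Y's together: treat YY as one letter, giving (5)!/(2!) = 60.
Subtracting, 180 − 60 = 120 arrangements keep the Y's apart.

120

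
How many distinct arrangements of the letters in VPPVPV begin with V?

10

Fix V in the first position and arrange the remaining 5 letters.
Those 5 letters have P appearing 3 times and V appearing twice, giving (5)!/(3!·2!) = 10.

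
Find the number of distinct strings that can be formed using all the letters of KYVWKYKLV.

Letter multiplicities in KYVWKYKLV: K×3, L×1, V×2, W×1, Y×2.
The number of distinct arrangements is 9!/(3!·2!·2!) = 362880/24 = 15120.

15120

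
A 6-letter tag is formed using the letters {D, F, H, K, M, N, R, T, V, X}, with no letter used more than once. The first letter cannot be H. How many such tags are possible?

136080

The first letter has 10−1 = 9 choices (anything except H).
The remaining 5 letters are filled from the other 9 symbols without repetition: 9 × 8 × 7 × 6 × 5 = 15120.
Total: 9 × 15120 = 136080.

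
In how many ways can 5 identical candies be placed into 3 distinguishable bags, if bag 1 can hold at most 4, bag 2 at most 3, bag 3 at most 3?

By stars and bars, unrestricted non-negative solutions to x_1+…+x_3 = 5 number C(5+2,2) = 21.
Subtract solutions that violate a single cap (substitute x_i' = x_i − (cap_i+1)): x_1 ≥ 5 gives C(2,2) = 1; x_2 ≥ 4 gives C(3,2) = 3; x_3 ≥ 4 gives C(3,2) = 3. Together 7.
No two caps can be exceeded simultaneously, so the pair terms are all 0.
By inclusion–exclusion the count is 21 − 7 + 0 = 14.

14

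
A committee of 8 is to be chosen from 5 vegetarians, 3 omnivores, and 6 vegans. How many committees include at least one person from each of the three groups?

2828

Unrestricted: C(14,8) = 3003 ways to pick any 8 of the 14.
Selections missing a whole group: no vegetarians → C(9,8) = 9; no omnivores → C(11,8) = 165; no vegans → C(8,8) = 1.
Add back selections omitting two groups (i.e. drawn from a single group): C(5,8) + C(3,8) + C(6,8) = 0.
By inclusion–exclusion: 3003 − 175 + 0 = 2828.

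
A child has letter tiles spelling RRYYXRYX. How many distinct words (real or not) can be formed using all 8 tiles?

The 8 letters of RRYYXRYX have repeats: R appearing 3 times, X appearing twice, and Y appearing 3 times.
So there are 8! / (3!·3!·2!) = 560 distinguishable arrangements.

560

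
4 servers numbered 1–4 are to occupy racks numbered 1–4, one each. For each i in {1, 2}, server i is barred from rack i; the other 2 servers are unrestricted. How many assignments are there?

14

Let Aᵢ (for i ∈ {1, 2}) be the placements that put server i in its forbidden rack. Any j of these fix j positions, leaving (4−j)! ways to fill the rest, and there are C(2,j) ways to pick which j.
By inclusion–exclusion, the number of valid placements is Σ_{j=0}^{2} (−1)^j C(2,j)·(4−j)!.
Computing: 24 − 12 + 2 = 14.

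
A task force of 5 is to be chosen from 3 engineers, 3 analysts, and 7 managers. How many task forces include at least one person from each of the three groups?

Unrestricted: C(13,5) = 1287 ways to pick any 5 of the 13.
Selections missing a whole group: no engineers → C(10,5) = 252; no analysts → C(10,5) = 252; no managers → C(6,5) = 6.
Add back selections omitting two groups (i.e. drawn from a single group): C(3,5) + C(3,5) + C(7,5) = 21.
By inclusion–exclusion: 1287 − 510 + 21 = 798.

798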